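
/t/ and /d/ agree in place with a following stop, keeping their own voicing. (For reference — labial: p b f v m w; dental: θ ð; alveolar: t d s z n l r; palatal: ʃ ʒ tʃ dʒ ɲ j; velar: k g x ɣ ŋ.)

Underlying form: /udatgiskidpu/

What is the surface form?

/t/ before /g/ (velar) → [k]
/d/ before /p/ (labial) → [b]

[udakgiskibpu]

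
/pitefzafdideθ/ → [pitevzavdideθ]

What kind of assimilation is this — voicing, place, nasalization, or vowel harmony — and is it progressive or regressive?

voicing assimilation, regressive

/f/→[v] /f/→[v].
Each target copies a feature from the following segment, so the direction is regressive.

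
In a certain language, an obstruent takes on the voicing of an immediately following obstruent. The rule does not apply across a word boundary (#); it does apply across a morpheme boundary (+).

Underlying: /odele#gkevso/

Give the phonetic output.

/g/ before /k/ (voiceless) → [k]
/v/ before /s/ (voiceless) → [f]

[odele#kkefso]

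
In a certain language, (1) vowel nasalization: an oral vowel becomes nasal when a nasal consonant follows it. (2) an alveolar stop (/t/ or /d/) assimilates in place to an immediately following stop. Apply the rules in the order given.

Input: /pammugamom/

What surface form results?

Rule 1: /a/ before nasal /m/ → [ã]
Rule 1: /a/ before nasal /m/ → [ã]
Rule 1: /o/ before nasal /m/ → [õ]
After rule 1: pãmmugãmõm
Rule 2: no segment meets the rule's conditions; no change.

[pãmmugãmõm]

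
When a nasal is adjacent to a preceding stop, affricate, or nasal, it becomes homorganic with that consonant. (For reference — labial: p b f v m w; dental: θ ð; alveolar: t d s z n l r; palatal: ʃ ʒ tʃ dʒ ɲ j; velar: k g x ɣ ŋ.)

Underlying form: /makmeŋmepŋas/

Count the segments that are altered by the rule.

3

/m/ after /k/ (velar) → [ŋ]
/m/ after /ŋ/ (velar) → [ŋ]
/ŋ/ after /p/ (labial) → [m]
3 segments change.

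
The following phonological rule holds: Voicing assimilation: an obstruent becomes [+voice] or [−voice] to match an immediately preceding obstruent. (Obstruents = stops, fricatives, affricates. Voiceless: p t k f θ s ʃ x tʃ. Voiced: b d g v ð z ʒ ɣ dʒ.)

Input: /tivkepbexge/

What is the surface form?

/k/ after /v/ (voiced) → [g]
/b/ after /p/ (voiceless) → [p]
/g/ after /x/ (voiceless) → [k]

[tivgeppexke]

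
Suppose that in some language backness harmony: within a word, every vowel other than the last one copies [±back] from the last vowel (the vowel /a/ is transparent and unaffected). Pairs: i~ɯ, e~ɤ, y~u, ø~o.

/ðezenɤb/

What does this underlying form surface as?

/e/ harmonizes with /ɤ/ ([+back]) → [ɤ]
/e/ harmonizes with /ɤ/ ([+back]) → [ɤ]

[ðɤzɤnɤb]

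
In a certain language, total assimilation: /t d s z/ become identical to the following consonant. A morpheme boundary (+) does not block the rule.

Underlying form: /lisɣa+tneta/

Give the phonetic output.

/s/ before /ɣ/ → [ɣ] (total assimilation)
/t/ before /n/ → [n] (total assimilation)

[liɣɣa+nneta]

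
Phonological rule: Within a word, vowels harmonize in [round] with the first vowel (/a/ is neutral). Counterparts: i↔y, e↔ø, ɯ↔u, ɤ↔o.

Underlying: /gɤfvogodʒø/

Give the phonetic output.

/o/ harmonizes with /ɤ/ ([-round]) → [ɤ]
/o/ harmonizes with /ɤ/ ([-round]) → [ɤ]
/ø/ harmonizes with /ɤ/ ([-round]) → [e]

[gɤfvɤgɤdʒe]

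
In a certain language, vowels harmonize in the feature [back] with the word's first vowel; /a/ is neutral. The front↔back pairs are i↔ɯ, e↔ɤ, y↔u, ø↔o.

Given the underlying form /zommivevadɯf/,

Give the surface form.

[zommɯvɤvadɯf]

/i/ harmonizes with /o/ ([+back]) → [ɯ]
/e/ harmonizes with /o/ ([+back]) → [ɤ]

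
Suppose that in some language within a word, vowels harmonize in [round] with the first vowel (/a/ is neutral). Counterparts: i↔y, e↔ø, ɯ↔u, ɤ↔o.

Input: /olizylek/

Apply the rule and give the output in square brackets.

[olyzyløk]

/i/ harmonizes with /o/ ([+round]) → [y]
/e/ harmonizes with /o/ ([+round]) → [ø]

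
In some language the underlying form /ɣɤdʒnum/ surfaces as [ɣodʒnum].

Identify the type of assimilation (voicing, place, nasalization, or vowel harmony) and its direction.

/ɤ/→[o].
Vowels agree with the last vowel, so the harmony is regressive.

vowel harmony, regressive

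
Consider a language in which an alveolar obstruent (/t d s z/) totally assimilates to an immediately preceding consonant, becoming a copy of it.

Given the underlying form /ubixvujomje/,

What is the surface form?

no segment meets the rule's conditions; no change.

[ubixvujomje]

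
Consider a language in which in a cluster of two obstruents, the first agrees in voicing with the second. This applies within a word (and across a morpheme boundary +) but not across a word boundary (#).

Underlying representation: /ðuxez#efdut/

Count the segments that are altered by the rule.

/f/ before /d/ (voiced) → [v]
1 segment changes.

1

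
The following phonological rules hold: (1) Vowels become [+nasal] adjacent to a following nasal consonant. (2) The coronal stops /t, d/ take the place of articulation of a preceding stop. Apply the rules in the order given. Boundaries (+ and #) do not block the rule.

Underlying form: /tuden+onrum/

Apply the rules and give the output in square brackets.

Rule 1: /e/ before nasal /n/ → [ẽ]
Rule 1: /o/ before nasal /n/ → [õ]
Rule 1: /u/ before nasal /m/ → [ũ]
After rule 1: tudẽn+õnrũm
Rule 2: no segment meets the rule's conditions; no change.

[tudẽn+õnrũm]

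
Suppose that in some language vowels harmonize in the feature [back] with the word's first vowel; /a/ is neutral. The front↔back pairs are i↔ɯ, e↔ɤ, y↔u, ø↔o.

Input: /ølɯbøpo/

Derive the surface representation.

/ɯ/ harmonizes with /ø/ ([-back]) → [i]
/o/ harmonizes with /ø/ ([-back]) → [ø]

[ølibøpø]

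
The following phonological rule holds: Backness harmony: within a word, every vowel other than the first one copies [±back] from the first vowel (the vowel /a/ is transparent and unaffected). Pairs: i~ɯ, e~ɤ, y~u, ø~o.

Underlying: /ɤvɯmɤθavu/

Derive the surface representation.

[ɤvɯmɤθavu]

no segment meets the rule's conditions; no change.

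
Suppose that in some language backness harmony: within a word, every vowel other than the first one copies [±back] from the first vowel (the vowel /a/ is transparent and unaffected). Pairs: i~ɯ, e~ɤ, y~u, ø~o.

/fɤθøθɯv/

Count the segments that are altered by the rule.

1

/ø/ harmonizes with /ɤ/ ([+back]) → [o]
1 segment changes.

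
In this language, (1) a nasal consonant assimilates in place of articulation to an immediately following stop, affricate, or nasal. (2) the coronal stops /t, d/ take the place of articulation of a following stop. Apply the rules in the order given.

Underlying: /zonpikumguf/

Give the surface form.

[zompikuŋguf]

Rule 1: /n/ before /p/ (labial) → [m]
Rule 1: /m/ before /g/ (velar) → [ŋ]
After rule 1: zompikuŋguf
Rule 2: no segment meets the rule's conditions; no change.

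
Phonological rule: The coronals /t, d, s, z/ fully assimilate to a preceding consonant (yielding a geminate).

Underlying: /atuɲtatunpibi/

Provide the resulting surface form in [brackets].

/t/ after /ɲ/ → [ɲ] (total assimilation)

[atuɲɲatunpibi]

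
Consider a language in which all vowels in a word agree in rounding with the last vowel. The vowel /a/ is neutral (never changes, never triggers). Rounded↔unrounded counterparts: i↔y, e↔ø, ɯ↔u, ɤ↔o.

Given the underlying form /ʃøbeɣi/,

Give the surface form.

[ʃebeɣi]

/ø/ harmonizes with /i/ ([-round]) → [e]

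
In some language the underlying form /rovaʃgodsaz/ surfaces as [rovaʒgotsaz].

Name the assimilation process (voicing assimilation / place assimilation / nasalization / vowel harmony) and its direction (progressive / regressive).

/ʃ/→[ʒ] /d/→[t].
Each target copies a feature from the following segment, so the direction is regressive.

voicing assimilation, regressive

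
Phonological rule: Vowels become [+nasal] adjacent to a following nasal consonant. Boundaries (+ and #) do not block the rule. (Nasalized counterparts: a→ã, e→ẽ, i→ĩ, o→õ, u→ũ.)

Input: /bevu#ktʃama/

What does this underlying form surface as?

[bevu#ktʃãma]

/a/ before nasal /m/ → [ã]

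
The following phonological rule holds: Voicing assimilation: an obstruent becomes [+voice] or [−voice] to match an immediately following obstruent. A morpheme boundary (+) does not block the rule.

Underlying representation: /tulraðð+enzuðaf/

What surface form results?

[tulraðð+enzuðaf]

no segment meets the rule's conditions; no change.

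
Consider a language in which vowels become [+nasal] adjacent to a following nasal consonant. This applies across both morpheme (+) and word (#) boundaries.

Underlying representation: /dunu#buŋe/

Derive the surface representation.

[dũnu#bũŋe]

/u/ before nasal /n/ → [ũ]
/u/ before nasal /ŋ/ → [ũ]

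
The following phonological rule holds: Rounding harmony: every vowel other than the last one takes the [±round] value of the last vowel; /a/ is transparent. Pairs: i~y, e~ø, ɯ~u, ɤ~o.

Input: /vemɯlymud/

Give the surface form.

/e/ harmonizes with /u/ ([+round]) → [ø]
/ɯ/ harmonizes with /u/ ([+round]) → [u]

[vømulymud]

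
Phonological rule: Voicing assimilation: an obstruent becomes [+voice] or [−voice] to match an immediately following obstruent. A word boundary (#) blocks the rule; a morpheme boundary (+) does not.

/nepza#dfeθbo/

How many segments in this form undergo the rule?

/p/ before /z/ (voiced) → [b]
/d/ before /f/ (voiceless) → [t]
/θ/ before /b/ (voiced) → [ð]
3 segments change.

3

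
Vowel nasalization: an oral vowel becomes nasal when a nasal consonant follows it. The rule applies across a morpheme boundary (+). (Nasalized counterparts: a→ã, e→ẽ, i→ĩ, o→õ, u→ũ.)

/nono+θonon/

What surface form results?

/o/ before nasal /n/ → [õ]
/o/ before nasal /n/ → [õ]
/o/ before nasal /n/ → [õ]

[nõno+θõnõn]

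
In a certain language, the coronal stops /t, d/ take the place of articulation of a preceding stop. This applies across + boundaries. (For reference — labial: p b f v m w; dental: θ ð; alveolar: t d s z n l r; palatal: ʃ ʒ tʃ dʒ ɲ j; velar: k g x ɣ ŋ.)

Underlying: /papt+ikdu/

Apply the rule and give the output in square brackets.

/t/ after /p/ (labial) → [p]
/d/ after /k/ (velar) → [g]

[papp+ikgu]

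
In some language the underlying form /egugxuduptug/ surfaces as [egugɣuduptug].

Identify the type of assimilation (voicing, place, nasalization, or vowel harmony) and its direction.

/x/→[ɣ].
Each target copies a feature from the preceding segment, so the direction is progressive.

voicing assimilation, progressive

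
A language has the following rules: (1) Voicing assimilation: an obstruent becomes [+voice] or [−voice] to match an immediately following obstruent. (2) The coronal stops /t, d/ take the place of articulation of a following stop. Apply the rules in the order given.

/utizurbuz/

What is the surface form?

[utizurbuz]

Rule 1: no segment meets the rule's conditions; no change.
After rule 1: utizurbuz
Rule 2: no segment meets the rule's conditions; no change.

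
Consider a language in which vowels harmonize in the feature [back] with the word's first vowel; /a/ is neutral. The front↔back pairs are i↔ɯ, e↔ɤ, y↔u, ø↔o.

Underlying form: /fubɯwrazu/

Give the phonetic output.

[fubɯwrazu]

no segment meets the rule's conditions; no change.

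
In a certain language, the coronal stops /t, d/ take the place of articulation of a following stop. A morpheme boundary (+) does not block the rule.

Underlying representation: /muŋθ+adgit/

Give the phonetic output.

/d/ before /g/ (velar) → [g]

[muŋθ+aggit]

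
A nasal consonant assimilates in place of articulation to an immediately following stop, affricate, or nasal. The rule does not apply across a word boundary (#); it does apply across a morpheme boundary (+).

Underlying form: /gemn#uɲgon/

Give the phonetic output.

/m/ before /n/ (alveolar) → [n]
/ɲ/ before /g/ (velar) → [ŋ]

[genn#uŋgon]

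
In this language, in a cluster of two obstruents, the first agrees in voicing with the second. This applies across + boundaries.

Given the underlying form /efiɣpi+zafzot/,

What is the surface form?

/ɣ/ before /p/ (voiceless) → [x]
/f/ before /z/ (voiced) → [v]

[efixpi+zavzot]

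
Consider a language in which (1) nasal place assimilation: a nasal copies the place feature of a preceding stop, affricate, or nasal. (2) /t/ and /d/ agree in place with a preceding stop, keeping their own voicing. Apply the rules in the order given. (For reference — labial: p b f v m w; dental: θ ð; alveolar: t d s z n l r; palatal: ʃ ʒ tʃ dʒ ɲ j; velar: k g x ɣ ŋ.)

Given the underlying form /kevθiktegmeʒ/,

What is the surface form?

Rule 1: /m/ after /g/ (velar) → [ŋ]
After rule 1: kevθiktegŋeʒ
Rule 2: /t/ after /k/ (velar) → [k]

[kevθikkegŋeʒ]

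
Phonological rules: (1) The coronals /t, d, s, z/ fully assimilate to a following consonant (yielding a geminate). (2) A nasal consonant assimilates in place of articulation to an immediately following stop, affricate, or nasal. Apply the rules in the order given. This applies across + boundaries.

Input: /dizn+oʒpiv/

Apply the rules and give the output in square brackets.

[dinn+oʒpiv]

Rule 1: /z/ before /n/ → [n] (total assimilation)
After rule 1: dinn+oʒpiv
Rule 2: no segment meets the rule's conditions; no change.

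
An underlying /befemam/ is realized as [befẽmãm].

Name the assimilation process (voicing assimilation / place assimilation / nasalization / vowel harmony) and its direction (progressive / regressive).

nasalization, regressive

/e/→[ẽ] /a/→[ã].
Each target copies a feature from the following segment, so the direction is regressive.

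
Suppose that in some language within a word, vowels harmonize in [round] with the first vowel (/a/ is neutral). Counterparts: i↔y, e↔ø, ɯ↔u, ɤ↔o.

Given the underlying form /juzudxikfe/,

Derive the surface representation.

[juzudxykfø]

/i/ harmonizes with /u/ ([+round]) → [y]
/e/ harmonizes with /u/ ([+round]) → [ø]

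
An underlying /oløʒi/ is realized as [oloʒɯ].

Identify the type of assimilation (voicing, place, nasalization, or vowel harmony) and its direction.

/ø/→[o] /i/→[ɯ].
Vowels agree with the first vowel, so the harmony is progressive.

vowel harmony, progressive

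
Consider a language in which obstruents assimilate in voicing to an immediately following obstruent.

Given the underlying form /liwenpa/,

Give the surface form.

no segment meets the rule's conditions; no change.

[liwenpa]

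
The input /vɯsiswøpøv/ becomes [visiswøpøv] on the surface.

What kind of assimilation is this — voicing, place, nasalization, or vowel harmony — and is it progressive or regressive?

/ɯ/→[i].
Vowels agree with the last vowel, so the harmony is regressive.

vowel harmony, regressive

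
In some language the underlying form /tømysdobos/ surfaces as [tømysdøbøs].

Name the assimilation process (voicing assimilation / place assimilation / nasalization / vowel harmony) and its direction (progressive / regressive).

vowel harmony, progressive

/o/→[ø] /o/→[ø].
Vowels agree with the first vowel, so the harmony is progressive.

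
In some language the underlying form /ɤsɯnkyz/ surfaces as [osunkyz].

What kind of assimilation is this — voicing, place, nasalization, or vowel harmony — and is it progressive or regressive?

/ɤ/→[o] /ɯ/→[u].
Vowels agree with the last vowel, so the harmony is regressive.

vowel harmony, regressive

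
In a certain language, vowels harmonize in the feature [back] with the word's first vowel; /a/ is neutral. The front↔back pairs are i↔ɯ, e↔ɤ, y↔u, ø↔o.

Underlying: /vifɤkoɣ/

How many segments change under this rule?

2

/ɤ/ harmonizes with /i/ ([-back]) → [e]
/o/ harmonizes with /i/ ([-back]) → [ø]
2 segments change.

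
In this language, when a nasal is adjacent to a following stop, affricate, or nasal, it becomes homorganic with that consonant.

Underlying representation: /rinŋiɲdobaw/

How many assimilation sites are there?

/n/ before /ŋ/ (velar) → [ŋ]
/ɲ/ before /d/ (alveolar) → [n]
2 segments change.

2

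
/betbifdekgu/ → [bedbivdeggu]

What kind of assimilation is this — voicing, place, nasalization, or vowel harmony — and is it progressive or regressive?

voicing assimilation, regressive

/t/→[d] /f/→[v] /k/→[g].
Each target copies a feature from the following segment, so the direction is regressive.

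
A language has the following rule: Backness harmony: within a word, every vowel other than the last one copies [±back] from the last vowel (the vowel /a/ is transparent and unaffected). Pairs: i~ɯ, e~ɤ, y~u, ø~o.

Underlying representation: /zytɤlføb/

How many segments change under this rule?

/ɤ/ harmonizes with /ø/ ([-back]) → [e]
1 segment changes.

1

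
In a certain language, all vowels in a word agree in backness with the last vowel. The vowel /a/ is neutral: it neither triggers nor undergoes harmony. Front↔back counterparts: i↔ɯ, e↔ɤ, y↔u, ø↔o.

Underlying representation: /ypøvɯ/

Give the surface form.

/y/ harmonizes with /ɯ/ ([+back]) → [u]
/ø/ harmonizes with /ɯ/ ([+back]) → [o]

[upovɯ]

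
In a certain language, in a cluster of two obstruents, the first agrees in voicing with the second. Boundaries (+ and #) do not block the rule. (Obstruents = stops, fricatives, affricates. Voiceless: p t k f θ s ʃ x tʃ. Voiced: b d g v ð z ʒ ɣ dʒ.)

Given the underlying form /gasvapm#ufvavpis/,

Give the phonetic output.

/s/ before /v/ (voiced) → [z]
/f/ before /v/ (voiced) → [v]
/v/ before /p/ (voiceless) → [f]

[gazvapm#uvvafpis]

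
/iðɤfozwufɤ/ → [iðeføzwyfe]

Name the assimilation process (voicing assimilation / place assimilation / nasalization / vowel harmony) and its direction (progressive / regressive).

vowel harmony, progressive

/ɤ/→[e] /o/→[ø] /u/→[y] /ɤ/→[e].
Vowels agree with the first vowel, so the harmony is progressive.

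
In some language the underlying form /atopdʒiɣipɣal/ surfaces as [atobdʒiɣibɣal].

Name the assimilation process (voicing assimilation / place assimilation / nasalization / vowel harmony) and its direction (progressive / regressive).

voicing assimilation, regressive

/p/→[b] /p/→[b].
Each target copies a feature from the following segment, so the direction is regressive.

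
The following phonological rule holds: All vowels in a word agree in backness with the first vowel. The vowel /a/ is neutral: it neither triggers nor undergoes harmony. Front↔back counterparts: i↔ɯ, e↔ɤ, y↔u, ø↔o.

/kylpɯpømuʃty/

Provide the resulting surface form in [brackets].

/ɯ/ harmonizes with /y/ ([-back]) → [i]
/u/ harmonizes with /y/ ([-back]) → [y]

[kylpipømyʃty]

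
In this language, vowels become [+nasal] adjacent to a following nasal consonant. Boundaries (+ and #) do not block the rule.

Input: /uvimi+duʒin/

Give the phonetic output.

[uvĩmi+duʒĩn]

/i/ before nasal /m/ → [ĩ]
/i/ before nasal /n/ → [ĩ]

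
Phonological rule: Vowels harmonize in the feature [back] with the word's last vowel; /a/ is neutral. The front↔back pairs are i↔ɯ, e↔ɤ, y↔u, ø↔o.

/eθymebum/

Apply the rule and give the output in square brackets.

/e/ harmonizes with /u/ ([+back]) → [ɤ]
/y/ harmonizes with /u/ ([+back]) → [u]
/e/ harmonizes with /u/ ([+back]) → [ɤ]

[ɤθumɤbum]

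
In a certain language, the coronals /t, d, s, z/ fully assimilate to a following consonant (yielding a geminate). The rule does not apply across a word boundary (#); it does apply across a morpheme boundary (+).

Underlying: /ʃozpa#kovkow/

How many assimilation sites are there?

1

/z/ before /p/ → [p] (total assimilation)
1 segment changes.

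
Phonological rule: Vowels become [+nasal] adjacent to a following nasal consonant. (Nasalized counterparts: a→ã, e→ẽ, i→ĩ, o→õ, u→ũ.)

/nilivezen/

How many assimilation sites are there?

1

/e/ before nasal /n/ → [ẽ]
1 segment changes.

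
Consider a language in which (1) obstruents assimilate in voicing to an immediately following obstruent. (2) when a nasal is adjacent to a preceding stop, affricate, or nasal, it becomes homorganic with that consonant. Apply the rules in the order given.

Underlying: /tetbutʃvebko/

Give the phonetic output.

Rule 1: /t/ before /b/ (voiced) → [d]
Rule 1: /tʃ/ before /v/ (voiced) → [dʒ]
Rule 1: /b/ before /k/ (voiceless) → [p]
After rule 1: tedbudʒvepko
Rule 2: no segment meets the rule's conditions; no change.

[tedbudʒvepko]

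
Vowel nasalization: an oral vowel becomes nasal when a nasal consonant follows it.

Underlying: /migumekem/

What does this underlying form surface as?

/u/ before nasal /m/ → [ũ]
/e/ before nasal /m/ → [ẽ]

[migũmekẽm]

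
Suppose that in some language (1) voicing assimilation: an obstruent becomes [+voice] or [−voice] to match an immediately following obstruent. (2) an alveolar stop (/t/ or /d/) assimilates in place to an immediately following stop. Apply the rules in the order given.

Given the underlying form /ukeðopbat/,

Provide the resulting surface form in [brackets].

Rule 1: /p/ before /b/ (voiced) → [b]
After rule 1: ukeðobbat
Rule 2: no segment meets the rule's conditions; no change.

[ukeðobbat]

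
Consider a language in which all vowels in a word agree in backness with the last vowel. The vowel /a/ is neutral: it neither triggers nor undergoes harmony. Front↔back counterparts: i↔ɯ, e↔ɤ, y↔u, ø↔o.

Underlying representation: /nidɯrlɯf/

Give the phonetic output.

[nɯdɯrlɯf]

/i/ harmonizes with /ɯ/ ([+back]) → [ɯ]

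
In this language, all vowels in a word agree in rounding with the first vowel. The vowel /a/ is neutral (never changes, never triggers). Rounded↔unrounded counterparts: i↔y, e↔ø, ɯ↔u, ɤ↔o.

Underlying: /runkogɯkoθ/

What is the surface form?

/ɯ/ harmonizes with /u/ ([+round]) → [u]

[runkogukoθ]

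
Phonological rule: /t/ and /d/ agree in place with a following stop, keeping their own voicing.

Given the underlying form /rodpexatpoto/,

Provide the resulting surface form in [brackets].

/d/ before /p/ (labial) → [b]
/t/ before /p/ (labial) → [p]

[robpexappoto]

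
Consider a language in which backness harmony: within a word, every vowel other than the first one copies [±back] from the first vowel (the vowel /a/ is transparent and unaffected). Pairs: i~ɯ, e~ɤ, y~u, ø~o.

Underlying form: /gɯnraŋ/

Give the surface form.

no segment meets the rule's conditions; no change.

[gɯnraŋ]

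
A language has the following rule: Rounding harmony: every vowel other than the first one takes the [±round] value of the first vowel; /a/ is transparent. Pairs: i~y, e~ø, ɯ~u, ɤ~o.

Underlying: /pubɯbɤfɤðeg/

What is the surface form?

/ɯ/ harmonizes with /u/ ([+round]) → [u]
/ɤ/ harmonizes with /u/ ([+round]) → [o]
/ɤ/ harmonizes with /u/ ([+round]) → [o]
/e/ harmonizes with /u/ ([+round]) → [ø]

[pububofoðøg]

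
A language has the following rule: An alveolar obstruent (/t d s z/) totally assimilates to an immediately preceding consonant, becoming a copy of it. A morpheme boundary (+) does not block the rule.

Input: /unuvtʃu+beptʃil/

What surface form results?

no segment meets the rule's conditions; no change.

[unuvtʃu+beptʃil]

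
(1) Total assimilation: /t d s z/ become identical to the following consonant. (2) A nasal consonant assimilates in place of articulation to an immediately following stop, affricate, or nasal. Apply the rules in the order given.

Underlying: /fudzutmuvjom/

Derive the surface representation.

[fuzzummuvjom]

Rule 1: /d/ before /z/ → [z] (total assimilation)
Rule 1: /t/ before /m/ → [m] (total assimilation)
After rule 1: fuzzummuvjom
Rule 2: no segment meets the rule's conditions; no change.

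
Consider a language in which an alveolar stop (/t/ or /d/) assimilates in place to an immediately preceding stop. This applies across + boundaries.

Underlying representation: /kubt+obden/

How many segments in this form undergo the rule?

/t/ after /b/ (labial) → [p]
/d/ after /b/ (labial) → [b]
2 segments change.

2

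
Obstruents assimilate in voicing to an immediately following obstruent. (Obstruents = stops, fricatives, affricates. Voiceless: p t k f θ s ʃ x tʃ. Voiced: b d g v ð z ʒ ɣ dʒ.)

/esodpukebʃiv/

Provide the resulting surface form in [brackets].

[esotpukepʃiv]

/d/ before /p/ (voiceless) → [t]
/b/ before /ʃ/ (voiceless) → [p]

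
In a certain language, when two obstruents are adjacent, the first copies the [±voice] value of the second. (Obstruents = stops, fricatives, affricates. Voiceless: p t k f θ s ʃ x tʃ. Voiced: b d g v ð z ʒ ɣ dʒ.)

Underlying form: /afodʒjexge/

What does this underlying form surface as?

[afodʒjeɣge]

/x/ before /g/ (voiced) → [ɣ]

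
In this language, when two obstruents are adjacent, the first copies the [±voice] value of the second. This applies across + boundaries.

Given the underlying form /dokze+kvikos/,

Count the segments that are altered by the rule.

/k/ before /z/ (voiced) → [g]
/k/ before /v/ (voiced) → [g]
2 segments change.

2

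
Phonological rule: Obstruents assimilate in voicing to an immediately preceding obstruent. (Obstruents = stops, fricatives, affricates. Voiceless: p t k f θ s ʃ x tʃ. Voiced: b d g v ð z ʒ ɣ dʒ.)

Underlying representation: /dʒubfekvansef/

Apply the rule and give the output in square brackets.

/f/ after /b/ (voiced) → [v]
/v/ after /k/ (voiceless) → [f]

[dʒubvekfansef]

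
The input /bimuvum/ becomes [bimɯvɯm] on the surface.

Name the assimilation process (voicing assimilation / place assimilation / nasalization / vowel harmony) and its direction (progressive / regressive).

/u/→[ɯ] /u/→[ɯ].
Vowels agree with the first vowel, so the harmony is progressive.

vowel harmony, progressive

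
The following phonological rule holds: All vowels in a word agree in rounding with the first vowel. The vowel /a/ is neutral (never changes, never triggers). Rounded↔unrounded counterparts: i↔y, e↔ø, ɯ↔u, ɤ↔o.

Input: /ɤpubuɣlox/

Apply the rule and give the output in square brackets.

/u/ harmonizes with /ɤ/ ([-round]) → [ɯ]
/u/ harmonizes with /ɤ/ ([-round]) → [ɯ]
/o/ harmonizes with /ɤ/ ([-round]) → [ɤ]

[ɤpɯbɯɣlɤx]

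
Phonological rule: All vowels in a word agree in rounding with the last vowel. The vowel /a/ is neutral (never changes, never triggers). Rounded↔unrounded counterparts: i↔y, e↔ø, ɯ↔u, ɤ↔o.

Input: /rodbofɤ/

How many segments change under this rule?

2

/o/ harmonizes with /ɤ/ ([-round]) → [ɤ]
/o/ harmonizes with /ɤ/ ([-round]) → [ɤ]
2 segments change.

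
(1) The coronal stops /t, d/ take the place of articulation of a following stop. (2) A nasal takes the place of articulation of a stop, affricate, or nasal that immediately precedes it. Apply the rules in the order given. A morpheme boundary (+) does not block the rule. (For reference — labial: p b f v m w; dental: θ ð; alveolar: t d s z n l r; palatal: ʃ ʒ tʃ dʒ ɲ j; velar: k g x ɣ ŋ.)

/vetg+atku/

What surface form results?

[vekg+akku]

Rule 1: /t/ before /g/ (velar) → [k]
Rule 1: /t/ before /k/ (velar) → [k]
After rule 1: vekg+akku
Rule 2: no segment meets the rule's conditions; no change.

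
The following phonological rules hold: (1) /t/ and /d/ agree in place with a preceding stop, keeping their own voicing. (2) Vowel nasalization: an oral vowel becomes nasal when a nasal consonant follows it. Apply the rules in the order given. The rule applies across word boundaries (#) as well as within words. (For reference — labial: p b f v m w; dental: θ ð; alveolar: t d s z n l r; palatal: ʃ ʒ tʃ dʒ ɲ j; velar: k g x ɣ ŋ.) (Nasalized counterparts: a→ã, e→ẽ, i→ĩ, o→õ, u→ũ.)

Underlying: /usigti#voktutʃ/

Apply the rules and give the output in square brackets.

Rule 1: /t/ after /g/ (velar) → [k]
Rule 1: /t/ after /k/ (velar) → [k]
After rule 1: usigki#vokkutʃ
Rule 2: no segment meets the rule's conditions; no change.

[usigki#vokkutʃ]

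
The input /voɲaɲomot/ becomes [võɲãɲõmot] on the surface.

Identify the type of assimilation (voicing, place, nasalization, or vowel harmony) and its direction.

/o/→[õ] /a/→[ã] /o/→[õ].
Each target copies a feature from the following segment, so the direction is regressive.

nasalization, regressive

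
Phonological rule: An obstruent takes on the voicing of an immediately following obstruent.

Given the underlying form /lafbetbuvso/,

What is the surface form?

/f/ before /b/ (voiced) → [v]
/t/ before /b/ (voiced) → [d]
/v/ before /s/ (voiceless) → [f]

[lavbedbufso]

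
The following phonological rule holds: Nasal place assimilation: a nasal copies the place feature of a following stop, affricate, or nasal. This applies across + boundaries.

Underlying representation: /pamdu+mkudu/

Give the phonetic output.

[pandu+ŋkudu]

/m/ before /d/ (alveolar) → [n]
/m/ before /k/ (velar) → [ŋ]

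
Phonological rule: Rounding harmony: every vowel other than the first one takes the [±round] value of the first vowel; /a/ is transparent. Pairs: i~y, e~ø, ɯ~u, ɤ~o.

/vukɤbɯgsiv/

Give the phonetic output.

/ɤ/ harmonizes with /u/ ([+round]) → [o]
/ɯ/ harmonizes with /u/ ([+round]) → [u]
/i/ harmonizes with /u/ ([+round]) → [y]

[vukobugsyv]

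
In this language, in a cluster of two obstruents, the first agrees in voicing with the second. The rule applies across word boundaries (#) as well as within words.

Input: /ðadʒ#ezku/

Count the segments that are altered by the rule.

1

/z/ before /k/ (voiceless) → [s]
1 segment changes.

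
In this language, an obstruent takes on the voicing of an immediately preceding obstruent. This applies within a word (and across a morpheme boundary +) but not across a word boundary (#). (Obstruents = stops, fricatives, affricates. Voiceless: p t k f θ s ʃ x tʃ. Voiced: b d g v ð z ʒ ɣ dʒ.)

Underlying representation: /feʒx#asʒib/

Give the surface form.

/x/ after /ʒ/ (voiced) → [ɣ]
/ʒ/ after /s/ (voiceless) → [ʃ]

[feʒɣ#asʃib]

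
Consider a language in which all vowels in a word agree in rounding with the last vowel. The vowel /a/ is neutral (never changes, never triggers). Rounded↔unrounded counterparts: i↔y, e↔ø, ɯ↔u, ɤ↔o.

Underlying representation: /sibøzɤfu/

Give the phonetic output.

/i/ harmonizes with /u/ ([+round]) → [y]
/ɤ/ harmonizes with /u/ ([+round]) → [o]

[sybøzofu]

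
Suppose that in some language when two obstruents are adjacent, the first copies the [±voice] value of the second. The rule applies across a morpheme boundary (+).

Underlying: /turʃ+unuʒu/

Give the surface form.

no segment meets the rule's conditions; no change.

[turʃ+unuʒu]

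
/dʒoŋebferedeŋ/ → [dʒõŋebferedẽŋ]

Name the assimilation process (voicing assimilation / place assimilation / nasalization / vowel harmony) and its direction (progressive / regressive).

nasalization, regressive

/o/→[õ] /e/→[ẽ].
Each target copies a feature from the following segment, so the direction is regressive.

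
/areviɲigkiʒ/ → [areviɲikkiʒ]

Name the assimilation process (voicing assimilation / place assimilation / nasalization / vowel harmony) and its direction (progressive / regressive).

/g/→[k].
Each target copies a feature from the following segment, so the direction is regressive.

voicing assimilation, regressive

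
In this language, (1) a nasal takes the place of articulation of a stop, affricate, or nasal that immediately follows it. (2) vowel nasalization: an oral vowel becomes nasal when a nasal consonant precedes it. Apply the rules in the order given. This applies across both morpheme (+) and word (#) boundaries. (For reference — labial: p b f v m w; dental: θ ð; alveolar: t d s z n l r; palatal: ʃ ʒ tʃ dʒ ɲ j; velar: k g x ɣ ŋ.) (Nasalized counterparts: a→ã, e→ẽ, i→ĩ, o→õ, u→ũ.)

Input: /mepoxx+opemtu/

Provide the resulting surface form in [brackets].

Rule 1: /m/ before /t/ (alveolar) → [n]
After rule 1: mepoxx+opentu
Rule 2: /e/ after nasal /m/ → [ẽ]

[mẽpoxx+opentu]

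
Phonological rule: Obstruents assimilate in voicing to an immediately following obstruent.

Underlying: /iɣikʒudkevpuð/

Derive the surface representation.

/k/ before /ʒ/ (voiced) → [g]
/d/ before /k/ (voiceless) → [t]
/v/ before /p/ (voiceless) → [f]

[iɣigʒutkefpuð]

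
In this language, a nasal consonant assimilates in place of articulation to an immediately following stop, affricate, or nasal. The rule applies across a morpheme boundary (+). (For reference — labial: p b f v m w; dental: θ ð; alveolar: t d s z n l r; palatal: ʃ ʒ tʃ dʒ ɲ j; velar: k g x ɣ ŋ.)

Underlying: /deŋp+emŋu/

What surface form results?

/ŋ/ before /p/ (labial) → [m]
/m/ before /ŋ/ (velar) → [ŋ]

[demp+eŋŋu]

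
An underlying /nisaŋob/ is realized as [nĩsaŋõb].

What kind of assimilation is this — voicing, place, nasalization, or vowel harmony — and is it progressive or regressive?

nasalization, progressive

/i/→[ĩ] /o/→[õ].
Each target copies a feature from the preceding segment, so the direction is progressive.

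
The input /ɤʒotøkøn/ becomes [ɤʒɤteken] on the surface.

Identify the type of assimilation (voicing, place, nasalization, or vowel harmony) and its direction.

/o/→[ɤ] /ø/→[e] /ø/→[e].
Vowels agree with the first vowel, so the harmony is progressive.

vowel harmony, progressive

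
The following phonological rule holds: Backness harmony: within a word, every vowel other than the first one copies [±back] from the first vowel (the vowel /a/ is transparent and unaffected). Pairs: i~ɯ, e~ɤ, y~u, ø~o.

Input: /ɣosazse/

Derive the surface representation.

[ɣosazsɤ]

/e/ harmonizes with /o/ ([+back]) → [ɤ]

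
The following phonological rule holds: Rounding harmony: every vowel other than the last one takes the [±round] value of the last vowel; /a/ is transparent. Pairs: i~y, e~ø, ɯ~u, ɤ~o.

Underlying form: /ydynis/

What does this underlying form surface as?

/y/ harmonizes with /i/ ([-round]) → [i]
/y/ harmonizes with /i/ ([-round]) → [i]

[idinis]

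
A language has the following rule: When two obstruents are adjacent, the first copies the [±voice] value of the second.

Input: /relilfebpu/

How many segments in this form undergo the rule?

1

/b/ before /p/ (voiceless) → [p]
1 segment changes.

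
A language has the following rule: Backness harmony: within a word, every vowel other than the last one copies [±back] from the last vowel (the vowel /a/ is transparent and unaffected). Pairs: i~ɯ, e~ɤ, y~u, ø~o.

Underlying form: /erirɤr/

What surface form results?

[ɤrɯrɤr]

/e/ harmonizes with /ɤ/ ([+back]) → [ɤ]
/i/ harmonizes with /ɤ/ ([+back]) → [ɯ]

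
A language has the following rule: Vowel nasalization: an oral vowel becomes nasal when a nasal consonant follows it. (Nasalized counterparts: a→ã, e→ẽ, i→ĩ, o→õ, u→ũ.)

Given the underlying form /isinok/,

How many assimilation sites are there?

/i/ before nasal /n/ → [ĩ]
1 segment changes.

1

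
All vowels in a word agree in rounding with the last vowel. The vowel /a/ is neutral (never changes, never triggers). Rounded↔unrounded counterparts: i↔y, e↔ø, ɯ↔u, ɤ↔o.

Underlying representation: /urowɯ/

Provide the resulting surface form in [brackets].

[ɯrɤwɯ]

/u/ harmonizes with /ɯ/ ([-round]) → [ɯ]
/o/ harmonizes with /ɯ/ ([-round]) → [ɤ]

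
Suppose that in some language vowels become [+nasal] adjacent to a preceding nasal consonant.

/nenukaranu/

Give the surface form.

/e/ after nasal /n/ → [ẽ]
/u/ after nasal /n/ → [ũ]
/u/ after nasal /n/ → [ũ]

[nẽnũkaranũ]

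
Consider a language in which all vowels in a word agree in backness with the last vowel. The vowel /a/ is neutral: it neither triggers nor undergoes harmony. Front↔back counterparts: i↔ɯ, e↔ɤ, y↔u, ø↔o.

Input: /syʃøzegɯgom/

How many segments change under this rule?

3

/y/ harmonizes with /o/ ([+back]) → [u]
/ø/ harmonizes with /o/ ([+back]) → [o]
/e/ harmonizes with /o/ ([+back]) → [ɤ]
3 segments change.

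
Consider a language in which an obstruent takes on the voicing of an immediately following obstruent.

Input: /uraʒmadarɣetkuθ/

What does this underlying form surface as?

no segment meets the rule's conditions; no change.

[uraʒmadarɣetkuθ]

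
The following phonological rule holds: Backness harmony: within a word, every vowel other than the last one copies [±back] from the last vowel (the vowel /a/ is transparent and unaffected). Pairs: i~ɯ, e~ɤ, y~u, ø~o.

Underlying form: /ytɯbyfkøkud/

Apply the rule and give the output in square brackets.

[utɯbufkokud]

/y/ harmonizes with /u/ ([+back]) → [u]
/y/ harmonizes with /u/ ([+back]) → [u]
/ø/ harmonizes with /u/ ([+back]) → [o]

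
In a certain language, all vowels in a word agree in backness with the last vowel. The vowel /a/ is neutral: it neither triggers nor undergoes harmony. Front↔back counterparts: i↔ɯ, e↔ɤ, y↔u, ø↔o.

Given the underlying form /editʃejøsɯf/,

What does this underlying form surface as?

[ɤdɯtʃɤjosɯf]

/e/ harmonizes with /ɯ/ ([+back]) → [ɤ]
/i/ harmonizes with /ɯ/ ([+back]) → [ɯ]
/e/ harmonizes with /ɯ/ ([+back]) → [ɤ]
/ø/ harmonizes with /ɯ/ ([+back]) → [o]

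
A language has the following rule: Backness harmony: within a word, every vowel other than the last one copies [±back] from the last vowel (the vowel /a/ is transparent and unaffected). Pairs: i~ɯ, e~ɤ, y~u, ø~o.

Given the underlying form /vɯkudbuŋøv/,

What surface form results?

/ɯ/ harmonizes with /ø/ ([-back]) → [i]
/u/ harmonizes with /ø/ ([-back]) → [y]
/u/ harmonizes with /ø/ ([-back]) → [y]

[vikydbyŋøv]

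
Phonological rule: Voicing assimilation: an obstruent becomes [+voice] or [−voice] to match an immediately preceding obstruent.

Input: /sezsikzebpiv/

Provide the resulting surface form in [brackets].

/s/ after /z/ (voiced) → [z]
/z/ after /k/ (voiceless) → [s]
/p/ after /b/ (voiced) → [b]

[sezziksebbiv]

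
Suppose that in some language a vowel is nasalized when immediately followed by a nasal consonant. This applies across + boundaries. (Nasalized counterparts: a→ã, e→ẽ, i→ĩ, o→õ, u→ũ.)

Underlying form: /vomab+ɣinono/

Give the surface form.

/o/ before nasal /m/ → [õ]
/i/ before nasal /n/ → [ĩ]
/o/ before nasal /n/ → [õ]

[võmab+ɣĩnõno]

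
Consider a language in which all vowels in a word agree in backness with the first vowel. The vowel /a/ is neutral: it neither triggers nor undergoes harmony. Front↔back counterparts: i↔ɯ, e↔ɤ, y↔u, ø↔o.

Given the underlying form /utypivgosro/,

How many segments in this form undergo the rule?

/y/ harmonizes with /u/ ([+back]) → [u]
/i/ harmonizes with /u/ ([+back]) → [ɯ]
2 segments change.

2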